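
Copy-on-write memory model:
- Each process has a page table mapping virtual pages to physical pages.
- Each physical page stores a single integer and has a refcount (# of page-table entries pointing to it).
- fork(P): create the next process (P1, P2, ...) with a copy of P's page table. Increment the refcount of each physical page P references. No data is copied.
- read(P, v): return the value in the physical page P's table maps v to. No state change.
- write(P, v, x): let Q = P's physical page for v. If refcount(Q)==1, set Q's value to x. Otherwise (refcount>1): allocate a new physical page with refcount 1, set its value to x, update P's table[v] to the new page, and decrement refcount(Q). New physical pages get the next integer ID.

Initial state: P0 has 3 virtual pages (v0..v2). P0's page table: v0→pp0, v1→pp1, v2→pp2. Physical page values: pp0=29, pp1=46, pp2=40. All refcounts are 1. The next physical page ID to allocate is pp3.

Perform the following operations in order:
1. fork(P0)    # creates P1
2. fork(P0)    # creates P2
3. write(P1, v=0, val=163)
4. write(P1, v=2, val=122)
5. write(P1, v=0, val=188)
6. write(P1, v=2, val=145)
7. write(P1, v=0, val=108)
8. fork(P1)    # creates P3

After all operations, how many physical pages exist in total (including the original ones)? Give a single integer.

Answer: 5

Derivation:
Op 1: fork(P0) -> P1. 3 ppages; refcounts: pp0:2 pp1:2 pp2:2
Op 2: fork(P0) -> P2. 3 ppages; refcounts: pp0:3 pp1:3 pp2:3
Op 3: write(P1, v0, 163). refcount(pp0)=3>1 -> COPY to pp3. 4 ppages; refcounts: pp0:2 pp1:3 pp2:3 pp3:1
Op 4: write(P1, v2, 122). refcount(pp2)=3>1 -> COPY to pp4. 5 ppages; refcounts: pp0:2 pp1:3 pp2:2 pp3:1 pp4:1
Op 5: write(P1, v0, 188). refcount(pp3)=1 -> write in place. 5 ppages; refcounts: pp0:2 pp1:3 pp2:2 pp3:1 pp4:1
Op 6: write(P1, v2, 145). refcount(pp4)=1 -> write in place. 5 ppages; refcounts: pp0:2 pp1:3 pp2:2 pp3:1 pp4:1
Op 7: write(P1, v0, 108). refcount(pp3)=1 -> write in place. 5 ppages; refcounts: pp0:2 pp1:3 pp2:2 pp3:1 pp4:1
Op 8: fork(P1) -> P3. 5 ppages; refcounts: pp0:2 pp1:4 pp2:2 pp3:2 pp4:2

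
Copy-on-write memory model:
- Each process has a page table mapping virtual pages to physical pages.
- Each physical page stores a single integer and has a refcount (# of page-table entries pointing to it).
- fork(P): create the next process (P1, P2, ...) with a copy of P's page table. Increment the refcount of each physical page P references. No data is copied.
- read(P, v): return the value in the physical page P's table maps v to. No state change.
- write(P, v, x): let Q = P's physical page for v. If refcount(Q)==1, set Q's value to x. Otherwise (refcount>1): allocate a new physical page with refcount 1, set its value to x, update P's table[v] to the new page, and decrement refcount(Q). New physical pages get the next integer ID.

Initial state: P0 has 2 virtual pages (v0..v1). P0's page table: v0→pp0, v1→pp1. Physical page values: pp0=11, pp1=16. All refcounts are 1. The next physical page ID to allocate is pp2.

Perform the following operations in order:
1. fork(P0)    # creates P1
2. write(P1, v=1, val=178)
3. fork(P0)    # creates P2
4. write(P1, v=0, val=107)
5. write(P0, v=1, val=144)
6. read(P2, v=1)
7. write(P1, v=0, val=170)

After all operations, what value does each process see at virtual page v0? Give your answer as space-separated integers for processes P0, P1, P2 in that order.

Op 1: fork(P0) -> P1. 2 ppages; refcounts: pp0:2 pp1:2
Op 2: write(P1, v1, 178). refcount(pp1)=2>1 -> COPY to pp2. 3 ppages; refcounts: pp0:2 pp1:1 pp2:1
Op 3: fork(P0) -> P2. 3 ppages; refcounts: pp0:3 pp1:2 pp2:1
Op 4: write(P1, v0, 107). refcount(pp0)=3>1 -> COPY to pp3. 4 ppages; refcounts: pp0:2 pp1:2 pp2:1 pp3:1
Op 5: write(P0, v1, 144). refcount(pp1)=2>1 -> COPY to pp4. 5 ppages; refcounts: pp0:2 pp1:1 pp2:1 pp3:1 pp4:1
Op 6: read(P2, v1) -> 16. No state change.
Op 7: write(P1, v0, 170). refcount(pp3)=1 -> write in place. 5 ppages; refcounts: pp0:2 pp1:1 pp2:1 pp3:1 pp4:1
P0: v0 -> pp0 = 11
P1: v0 -> pp3 = 170
P2: v0 -> pp0 = 11

Answer: 11 170 11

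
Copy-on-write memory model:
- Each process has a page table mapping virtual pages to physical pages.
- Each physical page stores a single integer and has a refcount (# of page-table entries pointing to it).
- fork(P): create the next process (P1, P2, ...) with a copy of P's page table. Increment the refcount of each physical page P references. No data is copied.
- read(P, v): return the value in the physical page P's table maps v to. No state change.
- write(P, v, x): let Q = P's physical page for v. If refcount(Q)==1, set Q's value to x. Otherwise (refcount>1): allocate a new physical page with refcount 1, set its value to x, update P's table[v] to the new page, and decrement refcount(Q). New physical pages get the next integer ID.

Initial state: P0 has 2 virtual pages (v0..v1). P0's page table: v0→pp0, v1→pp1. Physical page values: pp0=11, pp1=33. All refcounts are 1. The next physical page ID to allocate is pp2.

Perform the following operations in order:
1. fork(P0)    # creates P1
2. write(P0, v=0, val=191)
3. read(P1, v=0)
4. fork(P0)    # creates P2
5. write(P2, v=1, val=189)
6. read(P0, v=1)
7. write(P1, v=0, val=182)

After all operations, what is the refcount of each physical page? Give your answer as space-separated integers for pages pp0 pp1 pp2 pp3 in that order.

Op 1: fork(P0) -> P1. 2 ppages; refcounts: pp0:2 pp1:2
Op 2: write(P0, v0, 191). refcount(pp0)=2>1 -> COPY to pp2. 3 ppages; refcounts: pp0:1 pp1:2 pp2:1
Op 3: read(P1, v0) -> 11. No state change.
Op 4: fork(P0) -> P2. 3 ppages; refcounts: pp0:1 pp1:3 pp2:2
Op 5: write(P2, v1, 189). refcount(pp1)=3>1 -> COPY to pp3. 4 ppages; refcounts: pp0:1 pp1:2 pp2:2 pp3:1
Op 6: read(P0, v1) -> 33. No state change.
Op 7: write(P1, v0, 182). refcount(pp0)=1 -> write in place. 4 ppages; refcounts: pp0:1 pp1:2 pp2:2 pp3:1

Answer: 1 2 2 1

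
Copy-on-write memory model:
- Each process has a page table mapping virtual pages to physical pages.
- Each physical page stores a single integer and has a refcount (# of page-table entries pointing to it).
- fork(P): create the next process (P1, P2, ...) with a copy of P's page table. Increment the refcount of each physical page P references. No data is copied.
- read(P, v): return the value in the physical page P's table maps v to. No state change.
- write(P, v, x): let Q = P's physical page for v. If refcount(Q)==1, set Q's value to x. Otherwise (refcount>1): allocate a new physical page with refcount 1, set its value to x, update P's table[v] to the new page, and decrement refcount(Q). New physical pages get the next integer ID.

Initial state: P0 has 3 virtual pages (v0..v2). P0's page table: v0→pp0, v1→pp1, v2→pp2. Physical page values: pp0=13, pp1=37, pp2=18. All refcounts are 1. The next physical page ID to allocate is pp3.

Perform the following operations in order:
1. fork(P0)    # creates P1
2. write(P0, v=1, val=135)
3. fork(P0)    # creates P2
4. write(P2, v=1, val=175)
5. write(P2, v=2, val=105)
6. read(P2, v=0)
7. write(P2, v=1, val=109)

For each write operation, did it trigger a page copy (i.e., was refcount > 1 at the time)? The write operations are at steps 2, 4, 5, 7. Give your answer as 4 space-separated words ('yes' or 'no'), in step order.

Op 1: fork(P0) -> P1. 3 ppages; refcounts: pp0:2 pp1:2 pp2:2
Op 2: write(P0, v1, 135). refcount(pp1)=2>1 -> COPY to pp3. 4 ppages; refcounts: pp0:2 pp1:1 pp2:2 pp3:1
Op 3: fork(P0) -> P2. 4 ppages; refcounts: pp0:3 pp1:1 pp2:3 pp3:2
Op 4: write(P2, v1, 175). refcount(pp3)=2>1 -> COPY to pp4. 5 ppages; refcounts: pp0:3 pp1:1 pp2:3 pp3:1 pp4:1
Op 5: write(P2, v2, 105). refcount(pp2)=3>1 -> COPY to pp5. 6 ppages; refcounts: pp0:3 pp1:1 pp2:2 pp3:1 pp4:1 pp5:1
Op 6: read(P2, v0) -> 13. No state change.
Op 7: write(P2, v1, 109). refcount(pp4)=1 -> write in place. 6 ppages; refcounts: pp0:3 pp1:1 pp2:2 pp3:1 pp4:1 pp5:1

yes yes yes no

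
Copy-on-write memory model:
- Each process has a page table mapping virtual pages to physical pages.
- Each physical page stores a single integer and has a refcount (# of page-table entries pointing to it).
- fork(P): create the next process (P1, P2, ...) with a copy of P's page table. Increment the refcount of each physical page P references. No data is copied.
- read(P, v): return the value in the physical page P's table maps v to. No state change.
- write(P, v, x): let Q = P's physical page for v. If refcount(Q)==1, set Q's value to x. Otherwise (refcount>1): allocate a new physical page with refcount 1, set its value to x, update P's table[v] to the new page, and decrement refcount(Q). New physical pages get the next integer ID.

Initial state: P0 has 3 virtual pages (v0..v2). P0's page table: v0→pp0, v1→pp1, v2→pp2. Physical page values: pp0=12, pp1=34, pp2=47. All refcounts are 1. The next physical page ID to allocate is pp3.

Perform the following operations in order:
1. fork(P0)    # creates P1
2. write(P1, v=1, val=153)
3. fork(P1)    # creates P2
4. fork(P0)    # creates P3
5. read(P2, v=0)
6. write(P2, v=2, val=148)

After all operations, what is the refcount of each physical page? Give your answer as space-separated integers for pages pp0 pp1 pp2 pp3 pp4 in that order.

Op 1: fork(P0) -> P1. 3 ppages; refcounts: pp0:2 pp1:2 pp2:2
Op 2: write(P1, v1, 153). refcount(pp1)=2>1 -> COPY to pp3. 4 ppages; refcounts: pp0:2 pp1:1 pp2:2 pp3:1
Op 3: fork(P1) -> P2. 4 ppages; refcounts: pp0:3 pp1:1 pp2:3 pp3:2
Op 4: fork(P0) -> P3. 4 ppages; refcounts: pp0:4 pp1:2 pp2:4 pp3:2
Op 5: read(P2, v0) -> 12. No state change.
Op 6: write(P2, v2, 148). refcount(pp2)=4>1 -> COPY to pp4. 5 ppages; refcounts: pp0:4 pp1:2 pp2:3 pp3:2 pp4:1

Answer: 4 2 3 2 1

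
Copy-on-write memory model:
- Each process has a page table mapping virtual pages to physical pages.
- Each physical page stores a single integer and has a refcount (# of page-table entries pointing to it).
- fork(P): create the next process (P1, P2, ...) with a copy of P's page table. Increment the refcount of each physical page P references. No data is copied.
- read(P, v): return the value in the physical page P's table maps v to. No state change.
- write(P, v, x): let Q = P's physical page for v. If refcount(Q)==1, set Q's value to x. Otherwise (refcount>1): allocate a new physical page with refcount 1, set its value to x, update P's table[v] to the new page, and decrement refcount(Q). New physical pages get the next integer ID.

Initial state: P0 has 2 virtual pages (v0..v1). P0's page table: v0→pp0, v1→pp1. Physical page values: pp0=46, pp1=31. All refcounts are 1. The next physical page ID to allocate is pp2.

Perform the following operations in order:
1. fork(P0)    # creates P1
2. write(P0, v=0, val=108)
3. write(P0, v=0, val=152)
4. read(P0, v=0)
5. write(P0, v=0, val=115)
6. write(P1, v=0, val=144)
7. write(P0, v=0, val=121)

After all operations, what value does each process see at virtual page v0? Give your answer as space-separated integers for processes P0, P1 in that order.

Op 1: fork(P0) -> P1. 2 ppages; refcounts: pp0:2 pp1:2
Op 2: write(P0, v0, 108). refcount(pp0)=2>1 -> COPY to pp2. 3 ppages; refcounts: pp0:1 pp1:2 pp2:1
Op 3: write(P0, v0, 152). refcount(pp2)=1 -> write in place. 3 ppages; refcounts: pp0:1 pp1:2 pp2:1
Op 4: read(P0, v0) -> 152. No state change.
Op 5: write(P0, v0, 115). refcount(pp2)=1 -> write in place. 3 ppages; refcounts: pp0:1 pp1:2 pp2:1
Op 6: write(P1, v0, 144). refcount(pp0)=1 -> write in place. 3 ppages; refcounts: pp0:1 pp1:2 pp2:1
Op 7: write(P0, v0, 121). refcount(pp2)=1 -> write in place. 3 ppages; refcounts: pp0:1 pp1:2 pp2:1
P0: v0 -> pp2 = 121
P1: v0 -> pp0 = 144

Answer: 121 144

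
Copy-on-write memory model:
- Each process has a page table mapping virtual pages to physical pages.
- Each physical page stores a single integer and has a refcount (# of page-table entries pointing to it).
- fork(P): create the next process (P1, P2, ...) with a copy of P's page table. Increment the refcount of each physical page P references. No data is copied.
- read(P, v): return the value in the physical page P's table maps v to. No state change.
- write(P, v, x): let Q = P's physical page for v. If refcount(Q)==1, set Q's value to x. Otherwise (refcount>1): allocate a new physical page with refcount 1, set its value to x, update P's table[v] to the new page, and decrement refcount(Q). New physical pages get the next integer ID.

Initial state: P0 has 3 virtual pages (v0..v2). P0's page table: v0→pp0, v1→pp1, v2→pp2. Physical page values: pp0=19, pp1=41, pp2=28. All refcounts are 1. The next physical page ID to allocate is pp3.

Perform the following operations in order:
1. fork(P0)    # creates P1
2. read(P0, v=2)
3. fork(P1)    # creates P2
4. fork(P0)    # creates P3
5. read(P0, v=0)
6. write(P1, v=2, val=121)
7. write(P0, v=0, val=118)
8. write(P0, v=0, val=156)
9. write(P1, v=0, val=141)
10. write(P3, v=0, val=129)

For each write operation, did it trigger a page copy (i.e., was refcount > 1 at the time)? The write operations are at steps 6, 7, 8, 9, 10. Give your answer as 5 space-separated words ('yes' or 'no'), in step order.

Op 1: fork(P0) -> P1. 3 ppages; refcounts: pp0:2 pp1:2 pp2:2
Op 2: read(P0, v2) -> 28. No state change.
Op 3: fork(P1) -> P2. 3 ppages; refcounts: pp0:3 pp1:3 pp2:3
Op 4: fork(P0) -> P3. 3 ppages; refcounts: pp0:4 pp1:4 pp2:4
Op 5: read(P0, v0) -> 19. No state change.
Op 6: write(P1, v2, 121). refcount(pp2)=4>1 -> COPY to pp3. 4 ppages; refcounts: pp0:4 pp1:4 pp2:3 pp3:1
Op 7: write(P0, v0, 118). refcount(pp0)=4>1 -> COPY to pp4. 5 ppages; refcounts: pp0:3 pp1:4 pp2:3 pp3:1 pp4:1
Op 8: write(P0, v0, 156). refcount(pp4)=1 -> write in place. 5 ppages; refcounts: pp0:3 pp1:4 pp2:3 pp3:1 pp4:1
Op 9: write(P1, v0, 141). refcount(pp0)=3>1 -> COPY to pp5. 6 ppages; refcounts: pp0:2 pp1:4 pp2:3 pp3:1 pp4:1 pp5:1
Op 10: write(P3, v0, 129). refcount(pp0)=2>1 -> COPY to pp6. 7 ppages; refcounts: pp0:1 pp1:4 pp2:3 pp3:1 pp4:1 pp5:1 pp6:1

yes yes no yes yes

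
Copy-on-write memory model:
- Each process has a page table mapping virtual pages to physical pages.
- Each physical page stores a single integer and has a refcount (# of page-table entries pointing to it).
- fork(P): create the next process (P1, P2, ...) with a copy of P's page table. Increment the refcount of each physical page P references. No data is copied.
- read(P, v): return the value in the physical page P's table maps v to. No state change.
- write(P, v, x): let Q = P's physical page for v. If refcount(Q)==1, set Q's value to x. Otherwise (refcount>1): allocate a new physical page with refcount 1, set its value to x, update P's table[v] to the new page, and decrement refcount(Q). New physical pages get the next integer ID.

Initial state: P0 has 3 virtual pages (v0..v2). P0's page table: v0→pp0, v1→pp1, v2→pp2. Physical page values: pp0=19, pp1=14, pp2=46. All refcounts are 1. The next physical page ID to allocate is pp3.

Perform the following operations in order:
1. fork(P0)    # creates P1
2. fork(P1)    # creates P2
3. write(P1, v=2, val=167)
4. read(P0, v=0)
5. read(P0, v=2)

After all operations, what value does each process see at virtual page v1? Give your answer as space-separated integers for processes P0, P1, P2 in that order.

Op 1: fork(P0) -> P1. 3 ppages; refcounts: pp0:2 pp1:2 pp2:2
Op 2: fork(P1) -> P2. 3 ppages; refcounts: pp0:3 pp1:3 pp2:3
Op 3: write(P1, v2, 167). refcount(pp2)=3>1 -> COPY to pp3. 4 ppages; refcounts: pp0:3 pp1:3 pp2:2 pp3:1
Op 4: read(P0, v0) -> 19. No state change.
Op 5: read(P0, v2) -> 46. No state change.
P0: v1 -> pp1 = 14
P1: v1 -> pp1 = 14
P2: v1 -> pp1 = 14

Answer: 14 14 14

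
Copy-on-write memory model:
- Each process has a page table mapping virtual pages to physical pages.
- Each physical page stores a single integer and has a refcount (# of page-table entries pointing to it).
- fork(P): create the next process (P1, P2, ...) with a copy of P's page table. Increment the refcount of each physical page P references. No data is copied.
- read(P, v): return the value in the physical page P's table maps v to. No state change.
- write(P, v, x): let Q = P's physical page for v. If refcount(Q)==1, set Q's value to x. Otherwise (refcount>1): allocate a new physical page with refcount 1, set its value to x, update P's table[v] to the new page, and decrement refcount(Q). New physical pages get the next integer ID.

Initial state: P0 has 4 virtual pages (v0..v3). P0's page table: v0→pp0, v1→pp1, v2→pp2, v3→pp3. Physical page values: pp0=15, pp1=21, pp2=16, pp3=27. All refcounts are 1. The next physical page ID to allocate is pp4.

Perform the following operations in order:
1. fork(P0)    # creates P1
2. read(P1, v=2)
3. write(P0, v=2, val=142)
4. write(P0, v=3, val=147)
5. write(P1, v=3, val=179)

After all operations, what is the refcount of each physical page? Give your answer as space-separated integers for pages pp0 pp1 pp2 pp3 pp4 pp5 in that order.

Op 1: fork(P0) -> P1. 4 ppages; refcounts: pp0:2 pp1:2 pp2:2 pp3:2
Op 2: read(P1, v2) -> 16. No state change.
Op 3: write(P0, v2, 142). refcount(pp2)=2>1 -> COPY to pp4. 5 ppages; refcounts: pp0:2 pp1:2 pp2:1 pp3:2 pp4:1
Op 4: write(P0, v3, 147). refcount(pp3)=2>1 -> COPY to pp5. 6 ppages; refcounts: pp0:2 pp1:2 pp2:1 pp3:1 pp4:1 pp5:1
Op 5: write(P1, v3, 179). refcount(pp3)=1 -> write in place. 6 ppages; refcounts: pp0:2 pp1:2 pp2:1 pp3:1 pp4:1 pp5:1

Answer: 2 2 1 1 1 1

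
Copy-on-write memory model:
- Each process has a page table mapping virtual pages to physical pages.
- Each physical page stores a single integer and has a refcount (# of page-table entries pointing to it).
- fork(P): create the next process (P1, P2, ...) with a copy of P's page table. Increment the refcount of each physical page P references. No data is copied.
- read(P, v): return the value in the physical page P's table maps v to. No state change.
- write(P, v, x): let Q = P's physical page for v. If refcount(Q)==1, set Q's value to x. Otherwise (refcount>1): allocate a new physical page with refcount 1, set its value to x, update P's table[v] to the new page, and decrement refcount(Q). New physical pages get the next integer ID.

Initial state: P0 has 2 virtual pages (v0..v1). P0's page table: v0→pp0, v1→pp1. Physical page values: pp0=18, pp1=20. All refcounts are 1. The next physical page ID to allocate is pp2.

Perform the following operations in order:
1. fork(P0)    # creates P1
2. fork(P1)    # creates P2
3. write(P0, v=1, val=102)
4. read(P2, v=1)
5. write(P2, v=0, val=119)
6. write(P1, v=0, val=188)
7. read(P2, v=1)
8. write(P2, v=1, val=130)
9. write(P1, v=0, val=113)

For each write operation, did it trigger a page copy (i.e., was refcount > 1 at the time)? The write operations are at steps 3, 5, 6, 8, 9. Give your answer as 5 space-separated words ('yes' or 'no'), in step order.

Op 1: fork(P0) -> P1. 2 ppages; refcounts: pp0:2 pp1:2
Op 2: fork(P1) -> P2. 2 ppages; refcounts: pp0:3 pp1:3
Op 3: write(P0, v1, 102). refcount(pp1)=3>1 -> COPY to pp2. 3 ppages; refcounts: pp0:3 pp1:2 pp2:1
Op 4: read(P2, v1) -> 20. No state change.
Op 5: write(P2, v0, 119). refcount(pp0)=3>1 -> COPY to pp3. 4 ppages; refcounts: pp0:2 pp1:2 pp2:1 pp3:1
Op 6: write(P1, v0, 188). refcount(pp0)=2>1 -> COPY to pp4. 5 ppages; refcounts: pp0:1 pp1:2 pp2:1 pp3:1 pp4:1
Op 7: read(P2, v1) -> 20. No state change.
Op 8: write(P2, v1, 130). refcount(pp1)=2>1 -> COPY to pp5. 6 ppages; refcounts: pp0:1 pp1:1 pp2:1 pp3:1 pp4:1 pp5:1
Op 9: write(P1, v0, 113). refcount(pp4)=1 -> write in place. 6 ppages; refcounts: pp0:1 pp1:1 pp2:1 pp3:1 pp4:1 pp5:1

yes yes yes yes no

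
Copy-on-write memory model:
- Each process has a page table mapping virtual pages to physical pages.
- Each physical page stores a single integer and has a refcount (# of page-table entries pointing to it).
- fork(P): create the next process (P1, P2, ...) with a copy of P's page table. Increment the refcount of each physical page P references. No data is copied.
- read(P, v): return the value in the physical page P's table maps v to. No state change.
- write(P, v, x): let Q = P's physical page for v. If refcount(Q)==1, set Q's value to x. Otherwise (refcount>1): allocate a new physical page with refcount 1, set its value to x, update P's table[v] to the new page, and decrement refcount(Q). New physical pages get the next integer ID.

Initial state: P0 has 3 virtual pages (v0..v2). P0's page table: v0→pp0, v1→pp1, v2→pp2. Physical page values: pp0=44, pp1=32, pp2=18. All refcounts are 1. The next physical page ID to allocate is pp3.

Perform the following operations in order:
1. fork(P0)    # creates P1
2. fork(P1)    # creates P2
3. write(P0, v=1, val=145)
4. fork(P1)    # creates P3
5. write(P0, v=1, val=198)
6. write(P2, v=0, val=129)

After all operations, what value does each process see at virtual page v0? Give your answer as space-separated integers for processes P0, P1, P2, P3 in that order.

Answer: 44 44 129 44

Derivation:
Op 1: fork(P0) -> P1. 3 ppages; refcounts: pp0:2 pp1:2 pp2:2
Op 2: fork(P1) -> P2. 3 ppages; refcounts: pp0:3 pp1:3 pp2:3
Op 3: write(P0, v1, 145). refcount(pp1)=3>1 -> COPY to pp3. 4 ppages; refcounts: pp0:3 pp1:2 pp2:3 pp3:1
Op 4: fork(P1) -> P3. 4 ppages; refcounts: pp0:4 pp1:3 pp2:4 pp3:1
Op 5: write(P0, v1, 198). refcount(pp3)=1 -> write in place. 4 ppages; refcounts: pp0:4 pp1:3 pp2:4 pp3:1
Op 6: write(P2, v0, 129). refcount(pp0)=4>1 -> COPY to pp4. 5 ppages; refcounts: pp0:3 pp1:3 pp2:4 pp3:1 pp4:1
P0: v0 -> pp0 = 44
P1: v0 -> pp0 = 44
P2: v0 -> pp4 = 129
P3: v0 -> pp0 = 44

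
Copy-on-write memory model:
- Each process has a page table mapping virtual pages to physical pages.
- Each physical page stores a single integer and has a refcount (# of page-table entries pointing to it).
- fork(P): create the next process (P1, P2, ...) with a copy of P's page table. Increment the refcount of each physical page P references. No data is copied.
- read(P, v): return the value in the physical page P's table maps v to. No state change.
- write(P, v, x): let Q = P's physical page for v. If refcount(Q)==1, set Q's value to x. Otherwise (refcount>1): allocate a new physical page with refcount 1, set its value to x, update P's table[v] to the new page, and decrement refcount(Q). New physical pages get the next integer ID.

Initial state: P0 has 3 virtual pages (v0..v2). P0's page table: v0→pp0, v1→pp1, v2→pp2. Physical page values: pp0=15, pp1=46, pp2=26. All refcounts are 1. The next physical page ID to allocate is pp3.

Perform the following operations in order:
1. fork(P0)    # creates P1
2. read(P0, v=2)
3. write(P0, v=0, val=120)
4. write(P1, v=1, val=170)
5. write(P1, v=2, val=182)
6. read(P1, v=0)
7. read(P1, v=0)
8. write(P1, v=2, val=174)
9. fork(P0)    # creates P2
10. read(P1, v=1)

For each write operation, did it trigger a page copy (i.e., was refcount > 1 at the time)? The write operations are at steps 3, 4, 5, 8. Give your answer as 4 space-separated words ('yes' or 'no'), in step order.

Op 1: fork(P0) -> P1. 3 ppages; refcounts: pp0:2 pp1:2 pp2:2
Op 2: read(P0, v2) -> 26. No state change.
Op 3: write(P0, v0, 120). refcount(pp0)=2>1 -> COPY to pp3. 4 ppages; refcounts: pp0:1 pp1:2 pp2:2 pp3:1
Op 4: write(P1, v1, 170). refcount(pp1)=2>1 -> COPY to pp4. 5 ppages; refcounts: pp0:1 pp1:1 pp2:2 pp3:1 pp4:1
Op 5: write(P1, v2, 182). refcount(pp2)=2>1 -> COPY to pp5. 6 ppages; refcounts: pp0:1 pp1:1 pp2:1 pp3:1 pp4:1 pp5:1
Op 6: read(P1, v0) -> 15. No state change.
Op 7: read(P1, v0) -> 15. No state change.
Op 8: write(P1, v2, 174). refcount(pp5)=1 -> write in place. 6 ppages; refcounts: pp0:1 pp1:1 pp2:1 pp3:1 pp4:1 pp5:1
Op 9: fork(P0) -> P2. 6 ppages; refcounts: pp0:1 pp1:2 pp2:2 pp3:2 pp4:1 pp5:1
Op 10: read(P1, v1) -> 170. No state change.

yes yes yes no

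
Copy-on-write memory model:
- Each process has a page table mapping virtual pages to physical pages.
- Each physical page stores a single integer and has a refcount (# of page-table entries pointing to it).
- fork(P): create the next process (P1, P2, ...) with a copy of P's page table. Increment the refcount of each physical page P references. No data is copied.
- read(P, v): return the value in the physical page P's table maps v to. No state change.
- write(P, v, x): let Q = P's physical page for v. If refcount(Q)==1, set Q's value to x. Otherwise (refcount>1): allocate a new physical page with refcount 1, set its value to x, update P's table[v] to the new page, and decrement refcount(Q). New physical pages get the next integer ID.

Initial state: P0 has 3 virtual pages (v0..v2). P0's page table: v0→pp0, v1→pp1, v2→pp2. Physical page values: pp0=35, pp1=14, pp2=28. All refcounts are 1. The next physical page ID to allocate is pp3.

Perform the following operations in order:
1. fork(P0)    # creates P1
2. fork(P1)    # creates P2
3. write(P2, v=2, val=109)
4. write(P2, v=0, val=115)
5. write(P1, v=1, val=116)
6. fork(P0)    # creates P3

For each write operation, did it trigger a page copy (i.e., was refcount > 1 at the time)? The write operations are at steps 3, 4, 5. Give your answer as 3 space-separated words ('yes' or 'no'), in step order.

Op 1: fork(P0) -> P1. 3 ppages; refcounts: pp0:2 pp1:2 pp2:2
Op 2: fork(P1) -> P2. 3 ppages; refcounts: pp0:3 pp1:3 pp2:3
Op 3: write(P2, v2, 109). refcount(pp2)=3>1 -> COPY to pp3. 4 ppages; refcounts: pp0:3 pp1:3 pp2:2 pp3:1
Op 4: write(P2, v0, 115). refcount(pp0)=3>1 -> COPY to pp4. 5 ppages; refcounts: pp0:2 pp1:3 pp2:2 pp3:1 pp4:1
Op 5: write(P1, v1, 116). refcount(pp1)=3>1 -> COPY to pp5. 6 ppages; refcounts: pp0:2 pp1:2 pp2:2 pp3:1 pp4:1 pp5:1
Op 6: fork(P0) -> P3. 6 ppages; refcounts: pp0:3 pp1:3 pp2:3 pp3:1 pp4:1 pp5:1

yes yes yes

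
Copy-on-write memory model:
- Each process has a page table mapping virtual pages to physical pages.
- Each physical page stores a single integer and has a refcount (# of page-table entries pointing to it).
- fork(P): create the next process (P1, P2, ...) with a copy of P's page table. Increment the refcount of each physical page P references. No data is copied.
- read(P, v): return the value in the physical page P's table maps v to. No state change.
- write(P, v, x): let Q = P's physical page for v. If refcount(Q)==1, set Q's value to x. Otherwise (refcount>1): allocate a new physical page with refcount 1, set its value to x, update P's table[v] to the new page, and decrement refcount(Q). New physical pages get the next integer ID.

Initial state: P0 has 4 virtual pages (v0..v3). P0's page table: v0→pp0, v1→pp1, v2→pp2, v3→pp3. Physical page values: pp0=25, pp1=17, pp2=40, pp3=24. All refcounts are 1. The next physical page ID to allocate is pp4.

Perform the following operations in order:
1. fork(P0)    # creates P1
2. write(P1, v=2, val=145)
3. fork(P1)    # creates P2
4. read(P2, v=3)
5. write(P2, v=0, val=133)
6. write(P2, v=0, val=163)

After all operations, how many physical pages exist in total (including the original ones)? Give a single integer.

Answer: 6

Derivation:
Op 1: fork(P0) -> P1. 4 ppages; refcounts: pp0:2 pp1:2 pp2:2 pp3:2
Op 2: write(P1, v2, 145). refcount(pp2)=2>1 -> COPY to pp4. 5 ppages; refcounts: pp0:2 pp1:2 pp2:1 pp3:2 pp4:1
Op 3: fork(P1) -> P2. 5 ppages; refcounts: pp0:3 pp1:3 pp2:1 pp3:3 pp4:2
Op 4: read(P2, v3) -> 24. No state change.
Op 5: write(P2, v0, 133). refcount(pp0)=3>1 -> COPY to pp5. 6 ppages; refcounts: pp0:2 pp1:3 pp2:1 pp3:3 pp4:2 pp5:1
Op 6: write(P2, v0, 163). refcount(pp5)=1 -> write in place. 6 ppages; refcounts: pp0:2 pp1:3 pp2:1 pp3:3 pp4:2 pp5:1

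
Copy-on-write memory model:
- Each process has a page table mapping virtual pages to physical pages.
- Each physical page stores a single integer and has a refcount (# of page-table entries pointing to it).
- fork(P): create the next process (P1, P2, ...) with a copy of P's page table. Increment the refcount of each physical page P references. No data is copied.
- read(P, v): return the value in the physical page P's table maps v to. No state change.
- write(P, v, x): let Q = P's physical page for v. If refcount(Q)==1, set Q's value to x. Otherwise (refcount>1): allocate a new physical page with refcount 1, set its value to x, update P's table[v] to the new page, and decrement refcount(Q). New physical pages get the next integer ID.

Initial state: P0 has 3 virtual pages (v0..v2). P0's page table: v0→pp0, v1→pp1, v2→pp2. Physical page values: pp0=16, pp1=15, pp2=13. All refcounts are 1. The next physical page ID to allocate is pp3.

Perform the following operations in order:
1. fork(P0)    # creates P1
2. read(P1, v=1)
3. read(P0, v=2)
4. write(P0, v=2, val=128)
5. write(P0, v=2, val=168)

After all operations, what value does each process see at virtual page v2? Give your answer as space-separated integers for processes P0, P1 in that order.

Op 1: fork(P0) -> P1. 3 ppages; refcounts: pp0:2 pp1:2 pp2:2
Op 2: read(P1, v1) -> 15. No state change.
Op 3: read(P0, v2) -> 13. No state change.
Op 4: write(P0, v2, 128). refcount(pp2)=2>1 -> COPY to pp3. 4 ppages; refcounts: pp0:2 pp1:2 pp2:1 pp3:1
Op 5: write(P0, v2, 168). refcount(pp3)=1 -> write in place. 4 ppages; refcounts: pp0:2 pp1:2 pp2:1 pp3:1
P0: v2 -> pp3 = 168
P1: v2 -> pp2 = 13

Answer: 168 13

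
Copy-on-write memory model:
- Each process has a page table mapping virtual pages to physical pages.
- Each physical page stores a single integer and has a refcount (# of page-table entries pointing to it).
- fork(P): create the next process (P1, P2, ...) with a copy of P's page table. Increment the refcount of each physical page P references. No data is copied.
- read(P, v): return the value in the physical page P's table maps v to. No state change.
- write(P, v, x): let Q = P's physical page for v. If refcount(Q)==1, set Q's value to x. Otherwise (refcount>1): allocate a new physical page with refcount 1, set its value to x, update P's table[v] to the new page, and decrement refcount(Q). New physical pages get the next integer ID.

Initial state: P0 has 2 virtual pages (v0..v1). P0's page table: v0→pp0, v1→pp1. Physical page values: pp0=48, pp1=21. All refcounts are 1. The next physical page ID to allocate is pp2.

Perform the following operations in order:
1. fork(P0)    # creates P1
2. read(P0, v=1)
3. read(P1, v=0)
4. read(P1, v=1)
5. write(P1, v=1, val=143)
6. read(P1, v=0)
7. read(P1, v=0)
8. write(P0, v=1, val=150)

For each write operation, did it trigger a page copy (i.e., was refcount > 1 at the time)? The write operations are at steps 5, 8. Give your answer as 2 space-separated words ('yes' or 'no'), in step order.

Op 1: fork(P0) -> P1. 2 ppages; refcounts: pp0:2 pp1:2
Op 2: read(P0, v1) -> 21. No state change.
Op 3: read(P1, v0) -> 48. No state change.
Op 4: read(P1, v1) -> 21. No state change.
Op 5: write(P1, v1, 143). refcount(pp1)=2>1 -> COPY to pp2. 3 ppages; refcounts: pp0:2 pp1:1 pp2:1
Op 6: read(P1, v0) -> 48. No state change.
Op 7: read(P1, v0) -> 48. No state change.
Op 8: write(P0, v1, 150). refcount(pp1)=1 -> write in place. 3 ppages; refcounts: pp0:2 pp1:1 pp2:1

yes no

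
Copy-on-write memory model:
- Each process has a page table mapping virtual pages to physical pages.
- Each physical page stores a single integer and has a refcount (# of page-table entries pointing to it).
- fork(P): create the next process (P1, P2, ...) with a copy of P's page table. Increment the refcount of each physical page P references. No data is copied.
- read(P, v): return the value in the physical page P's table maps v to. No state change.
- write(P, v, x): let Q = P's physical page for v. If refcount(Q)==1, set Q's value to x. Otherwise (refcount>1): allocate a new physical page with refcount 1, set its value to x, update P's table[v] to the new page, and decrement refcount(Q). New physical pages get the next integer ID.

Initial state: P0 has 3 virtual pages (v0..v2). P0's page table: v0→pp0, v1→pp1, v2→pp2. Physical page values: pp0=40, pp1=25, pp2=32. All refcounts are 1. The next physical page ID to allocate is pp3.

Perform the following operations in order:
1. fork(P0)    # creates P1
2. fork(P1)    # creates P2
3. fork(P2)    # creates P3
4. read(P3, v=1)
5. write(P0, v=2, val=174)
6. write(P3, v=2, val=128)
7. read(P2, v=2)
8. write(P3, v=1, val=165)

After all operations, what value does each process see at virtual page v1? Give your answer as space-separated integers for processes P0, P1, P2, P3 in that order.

Answer: 25 25 25 165

Derivation:
Op 1: fork(P0) -> P1. 3 ppages; refcounts: pp0:2 pp1:2 pp2:2
Op 2: fork(P1) -> P2. 3 ppages; refcounts: pp0:3 pp1:3 pp2:3
Op 3: fork(P2) -> P3. 3 ppages; refcounts: pp0:4 pp1:4 pp2:4
Op 4: read(P3, v1) -> 25. No state change.
Op 5: write(P0, v2, 174). refcount(pp2)=4>1 -> COPY to pp3. 4 ppages; refcounts: pp0:4 pp1:4 pp2:3 pp3:1
Op 6: write(P3, v2, 128). refcount(pp2)=3>1 -> COPY to pp4. 5 ppages; refcounts: pp0:4 pp1:4 pp2:2 pp3:1 pp4:1
Op 7: read(P2, v2) -> 32. No state change.
Op 8: write(P3, v1, 165). refcount(pp1)=4>1 -> COPY to pp5. 6 ppages; refcounts: pp0:4 pp1:3 pp2:2 pp3:1 pp4:1 pp5:1
P0: v1 -> pp1 = 25
P1: v1 -> pp1 = 25
P2: v1 -> pp1 = 25
P3: v1 -> pp5 = 165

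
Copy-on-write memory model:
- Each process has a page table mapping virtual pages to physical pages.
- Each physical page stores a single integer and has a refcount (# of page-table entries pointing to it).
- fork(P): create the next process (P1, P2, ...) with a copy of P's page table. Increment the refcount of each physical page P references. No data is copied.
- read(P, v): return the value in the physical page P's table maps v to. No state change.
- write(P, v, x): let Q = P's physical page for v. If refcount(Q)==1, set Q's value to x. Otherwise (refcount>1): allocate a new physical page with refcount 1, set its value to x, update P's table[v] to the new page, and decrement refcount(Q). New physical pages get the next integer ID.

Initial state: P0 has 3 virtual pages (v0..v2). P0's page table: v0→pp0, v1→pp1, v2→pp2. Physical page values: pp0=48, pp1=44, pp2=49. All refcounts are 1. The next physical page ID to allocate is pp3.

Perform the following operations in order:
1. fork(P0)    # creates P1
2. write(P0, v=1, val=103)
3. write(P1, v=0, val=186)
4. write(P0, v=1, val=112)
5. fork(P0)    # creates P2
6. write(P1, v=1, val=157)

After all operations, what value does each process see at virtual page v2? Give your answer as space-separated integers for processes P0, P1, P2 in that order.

Op 1: fork(P0) -> P1. 3 ppages; refcounts: pp0:2 pp1:2 pp2:2
Op 2: write(P0, v1, 103). refcount(pp1)=2>1 -> COPY to pp3. 4 ppages; refcounts: pp0:2 pp1:1 pp2:2 pp3:1
Op 3: write(P1, v0, 186). refcount(pp0)=2>1 -> COPY to pp4. 5 ppages; refcounts: pp0:1 pp1:1 pp2:2 pp3:1 pp4:1
Op 4: write(P0, v1, 112). refcount(pp3)=1 -> write in place. 5 ppages; refcounts: pp0:1 pp1:1 pp2:2 pp3:1 pp4:1
Op 5: fork(P0) -> P2. 5 ppages; refcounts: pp0:2 pp1:1 pp2:3 pp3:2 pp4:1
Op 6: write(P1, v1, 157). refcount(pp1)=1 -> write in place. 5 ppages; refcounts: pp0:2 pp1:1 pp2:3 pp3:2 pp4:1
P0: v2 -> pp2 = 49
P1: v2 -> pp2 = 49
P2: v2 -> pp2 = 49

Answer: 49 49 49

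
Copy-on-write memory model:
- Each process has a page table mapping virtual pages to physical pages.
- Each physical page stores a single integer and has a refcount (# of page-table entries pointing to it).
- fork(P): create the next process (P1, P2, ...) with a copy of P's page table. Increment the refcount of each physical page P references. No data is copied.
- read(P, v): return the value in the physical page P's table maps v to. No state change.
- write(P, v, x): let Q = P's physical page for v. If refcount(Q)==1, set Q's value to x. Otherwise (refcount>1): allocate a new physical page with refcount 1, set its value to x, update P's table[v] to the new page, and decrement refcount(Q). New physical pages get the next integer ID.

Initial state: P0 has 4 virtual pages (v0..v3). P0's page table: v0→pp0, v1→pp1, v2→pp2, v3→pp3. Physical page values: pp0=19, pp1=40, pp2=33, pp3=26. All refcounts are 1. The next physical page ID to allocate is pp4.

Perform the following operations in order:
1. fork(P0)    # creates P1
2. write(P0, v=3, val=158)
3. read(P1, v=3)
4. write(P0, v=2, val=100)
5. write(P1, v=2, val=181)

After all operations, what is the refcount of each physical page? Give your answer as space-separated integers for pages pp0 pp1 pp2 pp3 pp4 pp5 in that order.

Answer: 2 2 1 1 1 1

Derivation:
Op 1: fork(P0) -> P1. 4 ppages; refcounts: pp0:2 pp1:2 pp2:2 pp3:2
Op 2: write(P0, v3, 158). refcount(pp3)=2>1 -> COPY to pp4. 5 ppages; refcounts: pp0:2 pp1:2 pp2:2 pp3:1 pp4:1
Op 3: read(P1, v3) -> 26. No state change.
Op 4: write(P0, v2, 100). refcount(pp2)=2>1 -> COPY to pp5. 6 ppages; refcounts: pp0:2 pp1:2 pp2:1 pp3:1 pp4:1 pp5:1
Op 5: write(P1, v2, 181). refcount(pp2)=1 -> write in place. 6 ppages; refcounts: pp0:2 pp1:2 pp2:1 pp3:1 pp4:1 pp5:1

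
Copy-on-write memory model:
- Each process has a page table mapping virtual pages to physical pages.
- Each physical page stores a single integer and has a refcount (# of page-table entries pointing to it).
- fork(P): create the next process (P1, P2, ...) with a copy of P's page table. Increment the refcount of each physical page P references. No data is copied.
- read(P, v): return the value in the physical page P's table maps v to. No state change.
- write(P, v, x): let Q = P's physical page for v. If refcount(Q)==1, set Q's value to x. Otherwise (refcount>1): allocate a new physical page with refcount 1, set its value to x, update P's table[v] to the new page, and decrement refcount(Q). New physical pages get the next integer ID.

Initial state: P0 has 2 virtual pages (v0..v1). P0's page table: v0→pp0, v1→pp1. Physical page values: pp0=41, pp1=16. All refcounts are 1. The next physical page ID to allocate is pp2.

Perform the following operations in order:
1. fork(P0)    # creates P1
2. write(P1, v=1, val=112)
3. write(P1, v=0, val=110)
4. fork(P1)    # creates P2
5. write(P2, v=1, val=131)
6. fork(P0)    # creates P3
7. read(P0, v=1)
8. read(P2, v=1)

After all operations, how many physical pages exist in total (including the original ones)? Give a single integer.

Answer: 5

Derivation:
Op 1: fork(P0) -> P1. 2 ppages; refcounts: pp0:2 pp1:2
Op 2: write(P1, v1, 112). refcount(pp1)=2>1 -> COPY to pp2. 3 ppages; refcounts: pp0:2 pp1:1 pp2:1
Op 3: write(P1, v0, 110). refcount(pp0)=2>1 -> COPY to pp3. 4 ppages; refcounts: pp0:1 pp1:1 pp2:1 pp3:1
Op 4: fork(P1) -> P2. 4 ppages; refcounts: pp0:1 pp1:1 pp2:2 pp3:2
Op 5: write(P2, v1, 131). refcount(pp2)=2>1 -> COPY to pp4. 5 ppages; refcounts: pp0:1 pp1:1 pp2:1 pp3:2 pp4:1
Op 6: fork(P0) -> P3. 5 ppages; refcounts: pp0:2 pp1:2 pp2:1 pp3:2 pp4:1
Op 7: read(P0, v1) -> 16. No state change.
Op 8: read(P2, v1) -> 131. No state change.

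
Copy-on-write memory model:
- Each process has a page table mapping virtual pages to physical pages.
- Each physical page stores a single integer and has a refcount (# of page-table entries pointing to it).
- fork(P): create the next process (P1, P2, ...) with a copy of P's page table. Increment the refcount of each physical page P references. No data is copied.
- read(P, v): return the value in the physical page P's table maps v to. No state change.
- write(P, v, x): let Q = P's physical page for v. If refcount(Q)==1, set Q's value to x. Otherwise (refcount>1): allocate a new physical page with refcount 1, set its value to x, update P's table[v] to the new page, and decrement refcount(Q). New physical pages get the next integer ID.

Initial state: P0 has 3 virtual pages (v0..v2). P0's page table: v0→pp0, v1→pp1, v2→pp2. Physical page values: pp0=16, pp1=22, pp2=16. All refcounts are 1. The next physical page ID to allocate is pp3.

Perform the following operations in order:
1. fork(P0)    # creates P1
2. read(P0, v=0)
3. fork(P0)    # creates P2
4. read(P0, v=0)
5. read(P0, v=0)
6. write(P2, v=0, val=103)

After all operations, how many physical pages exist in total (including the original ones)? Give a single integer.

Op 1: fork(P0) -> P1. 3 ppages; refcounts: pp0:2 pp1:2 pp2:2
Op 2: read(P0, v0) -> 16. No state change.
Op 3: fork(P0) -> P2. 3 ppages; refcounts: pp0:3 pp1:3 pp2:3
Op 4: read(P0, v0) -> 16. No state change.
Op 5: read(P0, v0) -> 16. No state change.
Op 6: write(P2, v0, 103). refcount(pp0)=3>1 -> COPY to pp3. 4 ppages; refcounts: pp0:2 pp1:3 pp2:3 pp3:1

Answer: 4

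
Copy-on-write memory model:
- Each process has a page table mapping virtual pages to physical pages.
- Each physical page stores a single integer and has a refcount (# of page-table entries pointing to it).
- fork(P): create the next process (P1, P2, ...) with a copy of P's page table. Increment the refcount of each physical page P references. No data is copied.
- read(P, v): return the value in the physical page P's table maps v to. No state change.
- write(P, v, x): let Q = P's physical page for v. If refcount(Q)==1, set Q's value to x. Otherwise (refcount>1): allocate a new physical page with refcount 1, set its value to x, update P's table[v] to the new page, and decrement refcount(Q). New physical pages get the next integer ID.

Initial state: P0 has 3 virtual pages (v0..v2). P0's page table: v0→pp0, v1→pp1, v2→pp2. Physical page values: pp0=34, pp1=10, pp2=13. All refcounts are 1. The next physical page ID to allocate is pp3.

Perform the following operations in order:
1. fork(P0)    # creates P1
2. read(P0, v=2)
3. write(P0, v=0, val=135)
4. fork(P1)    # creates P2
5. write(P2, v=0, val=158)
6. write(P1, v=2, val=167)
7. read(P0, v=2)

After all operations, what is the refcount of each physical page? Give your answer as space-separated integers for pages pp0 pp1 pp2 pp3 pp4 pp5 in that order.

Answer: 1 3 2 1 1 1

Derivation:
Op 1: fork(P0) -> P1. 3 ppages; refcounts: pp0:2 pp1:2 pp2:2
Op 2: read(P0, v2) -> 13. No state change.
Op 3: write(P0, v0, 135). refcount(pp0)=2>1 -> COPY to pp3. 4 ppages; refcounts: pp0:1 pp1:2 pp2:2 pp3:1
Op 4: fork(P1) -> P2. 4 ppages; refcounts: pp0:2 pp1:3 pp2:3 pp3:1
Op 5: write(P2, v0, 158). refcount(pp0)=2>1 -> COPY to pp4. 5 ppages; refcounts: pp0:1 pp1:3 pp2:3 pp3:1 pp4:1
Op 6: write(P1, v2, 167). refcount(pp2)=3>1 -> COPY to pp5. 6 ppages; refcounts: pp0:1 pp1:3 pp2:2 pp3:1 pp4:1 pp5:1
Op 7: read(P0, v2) -> 13. No state change.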